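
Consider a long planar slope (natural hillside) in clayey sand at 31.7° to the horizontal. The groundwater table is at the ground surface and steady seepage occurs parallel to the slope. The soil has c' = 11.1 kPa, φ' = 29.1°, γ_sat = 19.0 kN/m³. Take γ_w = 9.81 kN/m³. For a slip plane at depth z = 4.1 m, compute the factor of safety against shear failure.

With seepage parallel to the slope and the water table at the surface, the effective normal stress on the slip plane uses the buoyant unit weight γ' = γ_sat − γ_w while the driving shear stress uses γ_sat:
FS = [c' + γ' z cos²β tanφ'] / [γ_sat z sinβ cosβ]
γ' = 19.0 − 9.81 = 9.19 kN/m³
Numerator = 11.1 + 9.19·4.1·cos²31.7°·tan29.1° = 11.1 + 9.19·4.1·0.7239·0.5566 = 26.281 kPa
Denominator = 19.0·4.1·sin31.7°·cos31.7° = 19.0·4.1·0.5255·0.8508 = 34.827 kPa
FS = 26.281 / 34.827 = 0.755

FS = 0.75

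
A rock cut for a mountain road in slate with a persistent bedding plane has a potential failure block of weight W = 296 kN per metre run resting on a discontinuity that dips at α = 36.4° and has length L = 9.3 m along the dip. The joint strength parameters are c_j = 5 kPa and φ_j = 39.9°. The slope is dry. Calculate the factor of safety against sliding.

Resolving the block weight along and normal to the plane and applying the Mohr–Coulomb strength on the joint:
N' = W cosα = 296·cos36.4° = 238.2 kN/m
Driving force T = W sinα = 296·sin36.4° = 175.7 kN/m
Resisting force R = c_j·L + N'·tanφ_j = 5·9.3 + 238.2·tan39.9° = 46.5 + 199.2 = 245.7 kN/m
FS = R / T = 245.7 / 175.7 = 1.399

FS = 1.40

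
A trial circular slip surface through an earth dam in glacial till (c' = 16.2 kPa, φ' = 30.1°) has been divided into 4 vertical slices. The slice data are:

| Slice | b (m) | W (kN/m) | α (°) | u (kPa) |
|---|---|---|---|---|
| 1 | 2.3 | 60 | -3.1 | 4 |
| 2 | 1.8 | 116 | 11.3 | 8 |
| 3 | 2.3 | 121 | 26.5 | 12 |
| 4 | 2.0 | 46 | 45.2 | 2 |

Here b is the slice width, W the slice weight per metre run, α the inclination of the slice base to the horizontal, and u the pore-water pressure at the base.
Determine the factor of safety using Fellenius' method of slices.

Ordinary method of slices: FS = Σ[c'·Δl_i + (W_i cosα_i − u_i·Δl_i)·tanφ'] / Σ W_i sinα_i, with Δl_i = b_i / cosα_i.
Slice 1: Δl = 2.3/cos(-3.1°) = 2.303 m; N'_1 = 60·cos(-3.1°) − 4·2.303 = 50.7; c'Δl = 37.31; W sinα = -3.2
Slice 2: Δl = 1.8/cos11.3° = 1.836 m; N'_2 = 116·cos11.3° − 8·1.836 = 99.1; c'Δl = 29.74; W sinα = 22.7
Slice 3: Δl = 2.3/cos26.5° = 2.570 m; N'_3 = 121·cos26.5° − 12·2.570 = 77.4; c'Δl = 41.63; W sinα = 54.0
Slice 4: Δl = 2.0/cos45.2° = 2.838 m; N'_4 = 46·cos45.2° − 2·2.838 = 26.7; c'Δl = 45.98; W sinα = 32.6
Σc'Δl = 154.7 kN/m; ΣN' = 253.9 kN/m; ΣW sinα = 106.1 kN/m
Resisting = 154.7 + 253.9·tan30.1° = 154.7 + 147.2 = 301.9 kN/m
FS = 301.9 / 106.1 = 2.845

FS = 2.84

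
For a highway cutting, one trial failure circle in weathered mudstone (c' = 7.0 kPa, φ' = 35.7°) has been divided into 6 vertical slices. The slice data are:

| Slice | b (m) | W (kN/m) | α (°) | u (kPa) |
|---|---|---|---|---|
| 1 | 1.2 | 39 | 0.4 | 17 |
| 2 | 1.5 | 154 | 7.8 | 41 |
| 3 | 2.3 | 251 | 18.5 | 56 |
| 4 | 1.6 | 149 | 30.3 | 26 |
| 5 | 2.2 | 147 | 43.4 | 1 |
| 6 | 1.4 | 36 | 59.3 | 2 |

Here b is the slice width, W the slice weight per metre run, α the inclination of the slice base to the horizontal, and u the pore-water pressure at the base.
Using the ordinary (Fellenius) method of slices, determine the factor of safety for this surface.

FS = 1.24

Ordinary method of slices: FS = Σ[c'·Δl_i + (W_i cosα_i − u_i·Δl_i)·tanφ'] / Σ W_i sinα_i, with Δl_i = b_i / cosα_i.
Slice 1: Δl = 1.2/cos0.4° = 1.200 m; N'_1 = 39·cos0.4° − 17·1.200 = 18.6; c'Δl = 8.40; W sinα = 0.3
Slice 2: Δl = 1.5/cos7.8° = 1.514 m; N'_2 = 154·cos7.8° − 41·1.514 = 90.5; c'Δl = 10.60; W sinα = 20.9
Slice 3: Δl = 2.3/cos18.5° = 2.425 m; N'_3 = 251·cos18.5° − 56·2.425 = 102.2; c'Δl = 16.98; W sinα = 79.6
Slice 4: Δl = 1.6/cos30.3° = 1.853 m; N'_4 = 149·cos30.3° − 26·1.853 = 80.5; c'Δl = 12.97; W sinα = 75.2
Slice 5: Δl = 2.2/cos43.4° = 3.028 m; N'_5 = 147·cos43.4° − 1·3.028 = 103.8; c'Δl = 21.20; W sinα = 101.0
Slice 6: Δl = 1.4/cos59.3° = 2.742 m; N'_6 = 36·cos59.3° − 2·2.742 = 12.9; c'Δl = 19.20; W sinα = 31.0
Σc'Δl = 89.3 kN/m; ΣN' = 408.4 kN/m; ΣW sinα = 307.9 kN/m
Resisting = 89.3 + 408.4·tan35.7° = 89.3 + 293.5 = 382.8 kN/m
FS = 382.8 / 307.9 = 1.243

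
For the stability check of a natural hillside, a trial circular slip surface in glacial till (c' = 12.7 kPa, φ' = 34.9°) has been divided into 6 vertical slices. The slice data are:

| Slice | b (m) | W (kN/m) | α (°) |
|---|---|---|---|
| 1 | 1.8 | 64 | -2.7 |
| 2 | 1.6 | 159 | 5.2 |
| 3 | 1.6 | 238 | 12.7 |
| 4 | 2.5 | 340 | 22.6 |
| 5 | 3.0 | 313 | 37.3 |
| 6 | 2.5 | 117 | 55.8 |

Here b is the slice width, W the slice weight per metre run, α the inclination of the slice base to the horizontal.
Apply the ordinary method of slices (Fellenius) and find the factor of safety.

FS = 1.99

Ordinary method of slices: FS = Σ[c'·Δl_i + (W_i cosα_i)·tanφ'] / Σ W_i sinα_i, with Δl_i = b_i / cosα_i.
Slice 1: Δl = 1.8/cos(-2.7°) = 1.802 m; N'_1 = 64·cos(-2.7°) = 63.9; c'Δl = 22.89; W sinα = -3.0
Slice 2: Δl = 1.6/cos5.2° = 1.607 m; N'_2 = 159·cos5.2° = 158.3; c'Δl = 20.40; W sinα = 14.4
Slice 3: Δl = 1.6/cos12.7° = 1.640 m; N'_3 = 238·cos12.7° = 232.2; c'Δl = 20.83; W sinα = 52.3
Slice 4: Δl = 2.5/cos22.6° = 2.708 m; N'_4 = 340·cos22.6° = 313.9; c'Δl = 34.39; W sinα = 130.7
Slice 5: Δl = 3.0/cos37.3° = 3.771 m; N'_5 = 313·cos37.3° = 249.0; c'Δl = 47.90; W sinα = 189.7
Slice 6: Δl = 2.5/cos55.8° = 4.448 m; N'_6 = 117·cos55.8° = 65.8; c'Δl = 56.49; W sinα = 96.8
Σc'Δl = 202.9 kN/m; ΣN' = 1083.1 kN/m; ΣW sinα = 480.8 kN/m
Resisting = 202.9 + 1083.1·tan34.9° = 202.9 + 755.6 = 958.5 kN/m
FS = 958.5 / 480.8 = 1.993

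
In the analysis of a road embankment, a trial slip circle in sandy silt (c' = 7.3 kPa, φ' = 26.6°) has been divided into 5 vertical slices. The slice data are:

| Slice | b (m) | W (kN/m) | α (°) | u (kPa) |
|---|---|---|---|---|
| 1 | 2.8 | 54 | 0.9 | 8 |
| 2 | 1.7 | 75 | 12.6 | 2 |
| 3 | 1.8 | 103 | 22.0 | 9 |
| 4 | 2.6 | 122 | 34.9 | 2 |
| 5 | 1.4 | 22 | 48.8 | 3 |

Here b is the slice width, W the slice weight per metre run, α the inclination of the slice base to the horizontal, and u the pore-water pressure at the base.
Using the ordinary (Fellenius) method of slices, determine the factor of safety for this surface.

Ordinary method of slices: FS = Σ[c'·Δl_i + (W_i cosα_i − u_i·Δl_i)·tanφ'] / Σ W_i sinα_i, with Δl_i = b_i / cosα_i.
Slice 1: Δl = 2.8/cos0.9° = 2.800 m; N'_1 = 54·cos0.9° − 8·2.800 = 31.6; c'Δl = 20.44; W sinα = 0.8
Slice 2: Δl = 1.7/cos12.6° = 1.742 m; N'_2 = 75·cos12.6° − 2·1.742 = 69.7; c'Δl = 12.72; W sinα = 16.4
Slice 3: Δl = 1.8/cos22.0° = 1.941 m; N'_3 = 103·cos22.0° − 9·1.941 = 78.0; c'Δl = 14.17; W sinα = 38.6
Slice 4: Δl = 2.6/cos34.9° = 3.170 m; N'_4 = 122·cos34.9° − 2·3.170 = 93.7; c'Δl = 23.14; W sinα = 69.8
Slice 5: Δl = 1.4/cos48.8° = 2.125 m; N'_5 = 22·cos48.8° − 3·2.125 = 8.1; c'Δl = 15.52; W sinα = 16.6
Σc'Δl = 86.0 kN/m; ΣN' = 281.2 kN/m; ΣW sinα = 142.1 kN/m
Resisting = 86.0 + 281.2·tan26.6° = 86.0 + 140.8 = 226.8 kN/m
FS = 226.8 / 142.1 = 1.595

FS = 1.60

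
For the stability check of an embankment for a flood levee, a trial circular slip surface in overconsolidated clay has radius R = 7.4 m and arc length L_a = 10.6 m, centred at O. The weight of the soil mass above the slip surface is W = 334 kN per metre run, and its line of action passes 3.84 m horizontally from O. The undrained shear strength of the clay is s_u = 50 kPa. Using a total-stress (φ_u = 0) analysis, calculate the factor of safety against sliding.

FS = 3.06

Taking moments about the centre O, the resisting moment is provided by the undrained shear strength acting along the arc:
M_R = s_u·L_a·R = 50·10.60·7.4 = 3922.0 kN·m/m
M_D = W·d = 334·3.84 = 1282.6 kN·m/m
FS = M_R / M_D = 3922.0 / 1282.6 = 3.058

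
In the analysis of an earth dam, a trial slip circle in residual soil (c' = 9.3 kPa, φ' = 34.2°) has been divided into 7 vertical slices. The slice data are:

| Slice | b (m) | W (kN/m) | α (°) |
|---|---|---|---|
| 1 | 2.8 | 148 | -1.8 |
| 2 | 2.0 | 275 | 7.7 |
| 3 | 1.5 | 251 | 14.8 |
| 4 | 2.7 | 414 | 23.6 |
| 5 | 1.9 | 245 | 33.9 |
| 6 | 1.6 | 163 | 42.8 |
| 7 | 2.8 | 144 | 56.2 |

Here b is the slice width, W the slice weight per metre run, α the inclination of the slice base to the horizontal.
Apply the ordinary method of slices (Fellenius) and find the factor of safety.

Ordinary method of slices: FS = Σ[c'·Δl_i + (W_i cosα_i)·tanφ'] / Σ W_i sinα_i, with Δl_i = b_i / cosα_i.
Slice 1: Δl = 2.8/cos(-1.8°) = 2.801 m; N'_1 = 148·cos(-1.8°) = 147.9; c'Δl = 26.05; W sinα = -4.6
Slice 2: Δl = 2.0/cos7.7° = 2.018 m; N'_2 = 275·cos7.7° = 272.5; c'Δl = 18.77; W sinα = 36.8
Slice 3: Δl = 1.5/cos14.8° = 1.551 m; N'_3 = 251·cos14.8° = 242.7; c'Δl = 14.43; W sinα = 64.1
Slice 4: Δl = 2.7/cos23.6° = 2.946 m; N'_4 = 414·cos23.6° = 379.4; c'Δl = 27.40; W sinα = 165.7
Slice 5: Δl = 1.9/cos33.9° = 2.289 m; N'_5 = 245·cos33.9° = 203.4; c'Δl = 21.29; W sinα = 136.6
Slice 6: Δl = 1.6/cos42.8° = 2.181 m; N'_6 = 163·cos42.8° = 119.6; c'Δl = 20.28; W sinα = 110.7
Slice 7: Δl = 2.8/cos56.2° = 5.033 m; N'_7 = 144·cos56.2° = 80.1; c'Δl = 46.81; W sinα = 119.7
Σc'Δl = 175.0 kN/m; ΣN' = 1445.6 kN/m; ΣW sinα = 629.1 kN/m
Resisting = 175.0 + 1445.6·tan34.2° = 175.0 + 982.4 = 1157.4 kN/m
FS = 1157.4 / 629.1 = 1.840

FS = 1.84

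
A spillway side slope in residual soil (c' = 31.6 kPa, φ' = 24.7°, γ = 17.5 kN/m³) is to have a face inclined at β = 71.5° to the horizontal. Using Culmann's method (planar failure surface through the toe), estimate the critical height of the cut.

Culmann's analysis gives the critical failure plane at α_cr = (β + φ')/2 = (71.5 + 24.7)/2 = 48.1°, and the critical height
H_c = (4c'/γ) · sinβ cosφ' / [1 − cos(β − φ')]
    = (4·31.6/17.5) · sin71.5°·cos24.7° / [1 − cos(46.8°)]
    = 7.223 · 0.9483·0.9085 / [1 − 0.6845]
    = 7.223 · 0.8616 / 0.3155
    = 19.73 m

H_c = 19.73 m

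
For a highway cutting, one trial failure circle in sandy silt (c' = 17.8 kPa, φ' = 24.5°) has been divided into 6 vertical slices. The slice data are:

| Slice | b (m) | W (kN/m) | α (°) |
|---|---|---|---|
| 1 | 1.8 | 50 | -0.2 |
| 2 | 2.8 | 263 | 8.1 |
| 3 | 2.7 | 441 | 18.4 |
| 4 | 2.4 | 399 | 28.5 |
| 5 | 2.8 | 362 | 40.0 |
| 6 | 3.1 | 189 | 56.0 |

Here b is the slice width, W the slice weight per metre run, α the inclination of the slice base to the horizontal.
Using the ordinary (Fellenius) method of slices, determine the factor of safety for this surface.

Ordinary method of slices: FS = Σ[c'·Δl_i + (W_i cosα_i)·tanφ'] / Σ W_i sinα_i, with Δl_i = b_i / cosα_i.
Slice 1: Δl = 1.8/cos(-0.2°) = 1.800 m; N'_1 = 50·cos(-0.2°) = 50.0; c'Δl = 32.04; W sinα = -0.2
Slice 2: Δl = 2.8/cos8.1° = 2.828 m; N'_2 = 263·cos8.1° = 260.4; c'Δl = 50.34; W sinα = 37.1
Slice 3: Δl = 2.7/cos18.4° = 2.845 m; N'_3 = 441·cos18.4° = 418.5; c'Δl = 50.65; W sinα = 139.2
Slice 4: Δl = 2.4/cos28.5° = 2.731 m; N'_4 = 399·cos28.5° = 350.6; c'Δl = 48.61; W sinα = 190.4
Slice 5: Δl = 2.8/cos40.0° = 3.655 m; N'_5 = 362·cos40.0° = 277.3; c'Δl = 65.06; W sinα = 232.7
Slice 6: Δl = 3.1/cos56.0° = 5.544 m; N'_6 = 189·cos56.0° = 105.7; c'Δl = 98.68; W sinα = 156.7
Σc'Δl = 345.4 kN/m; ΣN' = 1462.5 kN/m; ΣW sinα = 755.8 kN/m
Resisting = 345.4 + 1462.5·tan24.5° = 345.4 + 666.5 = 1011.9 kN/m
FS = 1011.9 / 755.8 = 1.339

FS = 1.34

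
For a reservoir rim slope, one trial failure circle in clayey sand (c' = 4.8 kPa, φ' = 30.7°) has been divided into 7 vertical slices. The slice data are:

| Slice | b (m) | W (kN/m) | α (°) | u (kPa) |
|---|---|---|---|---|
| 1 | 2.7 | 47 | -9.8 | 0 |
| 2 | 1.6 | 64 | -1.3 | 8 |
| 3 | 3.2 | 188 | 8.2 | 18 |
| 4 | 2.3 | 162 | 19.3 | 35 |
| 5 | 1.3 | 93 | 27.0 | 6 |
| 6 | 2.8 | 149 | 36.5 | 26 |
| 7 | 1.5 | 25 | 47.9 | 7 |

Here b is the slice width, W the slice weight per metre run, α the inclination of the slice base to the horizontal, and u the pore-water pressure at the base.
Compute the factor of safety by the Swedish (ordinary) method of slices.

Ordinary method of slices: FS = Σ[c'·Δl_i + (W_i cosα_i − u_i·Δl_i)·tanφ'] / Σ W_i sinα_i, with Δl_i = b_i / cosα_i.
Slice 1: Δl = 2.7/cos(-9.8°) = 2.740 m; N'_1 = 47·cos(-9.8°) − 0·2.740 = 46.3; c'Δl = 13.15; W sinα = -8.0
Slice 2: Δl = 1.6/cos(-1.3°) = 1.600 m; N'_2 = 64·cos(-1.3°) − 8·1.600 = 51.2; c'Δl = 7.68; W sinα = -1.5
Slice 3: Δl = 3.2/cos8.2° = 3.233 m; N'_3 = 188·cos8.2° − 18·3.233 = 127.9; c'Δl = 15.52; W sinα = 26.8
Slice 4: Δl = 2.3/cos19.3° = 2.437 m; N'_4 = 162·cos19.3° − 35·2.437 = 67.6; c'Δl = 11.70; W sinα = 53.5
Slice 5: Δl = 1.3/cos27.0° = 1.459 m; N'_5 = 93·cos27.0° − 6·1.459 = 74.1; c'Δl = 7.00; W sinα = 42.2
Slice 6: Δl = 2.8/cos36.5° = 3.483 m; N'_6 = 149·cos36.5° − 26·3.483 = 29.2; c'Δl = 16.72; W sinα = 88.6
Slice 7: Δl = 1.5/cos47.9° = 2.237 m; N'_7 = 25·cos47.9° − 7·2.237 = 1.1; c'Δl = 10.74; W sinα = 18.5
Σc'Δl = 82.5 kN/m; ΣN' = 397.4 kN/m; ΣW sinα = 220.3 kN/m
Resisting = 82.5 + 397.4·tan30.7° = 82.5 + 236.0 = 318.5 kN/m
FS = 318.5 / 220.3 = 1.446

FS = 1.45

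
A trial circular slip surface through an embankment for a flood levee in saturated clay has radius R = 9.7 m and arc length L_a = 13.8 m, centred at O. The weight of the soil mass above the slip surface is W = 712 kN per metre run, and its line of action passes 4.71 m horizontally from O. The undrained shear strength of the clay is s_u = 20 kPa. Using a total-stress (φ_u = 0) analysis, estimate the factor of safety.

FS = 0.80

Taking moments about the centre O, the resisting moment is provided by the undrained shear strength acting along the arc:
M_R = s_u·L_a·R = 20·13.80·9.7 = 2677.2 kN·m/m
M_D = W·d = 712·4.71 = 3353.5 kN·m/m
FS = M_R / M_D = 2677.2 / 3353.5 = 0.798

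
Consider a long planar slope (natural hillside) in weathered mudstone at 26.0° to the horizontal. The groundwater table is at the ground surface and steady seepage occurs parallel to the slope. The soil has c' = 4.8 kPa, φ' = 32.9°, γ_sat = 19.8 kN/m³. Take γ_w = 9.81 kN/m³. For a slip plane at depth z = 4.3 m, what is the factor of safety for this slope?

With seepage parallel to the slope and the water table at the surface, the effective normal stress on the slip plane uses the buoyant unit weight γ' = γ_sat − γ_w while the driving shear stress uses γ_sat:
FS = [c' + γ' z cos²β tanφ'] / [γ_sat z sinβ cosβ]
γ' = 19.8 − 9.81 = 9.99 kN/m³
Numerator = 4.8 + 9.99·4.3·cos²26.0°·tan32.9° = 4.8 + 9.99·4.3·0.8078·0.6469 = 27.250 kPa
Denominator = 19.8·4.3·sin26.0°·cos26.0° = 19.8·4.3·0.4384·0.8988 = 33.546 kPa
FS = 27.250 / 33.546 = 0.812

FS = 0.81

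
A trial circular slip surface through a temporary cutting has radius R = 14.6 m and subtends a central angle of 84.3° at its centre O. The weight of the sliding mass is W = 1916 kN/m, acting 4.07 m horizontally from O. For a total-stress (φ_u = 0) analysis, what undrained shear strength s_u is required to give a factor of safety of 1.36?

FS = s_u·L_a·R / (W·d), so s_u = FS·W·d / (L_a·R).
Arc length L_a = R·θ = 14.6·(84.3°·π/180) = 14.6·1.4713 = 21.48 m
s_u = 1.36·1916·4.07 / (21.48·14.6) = 10605.4 / 313.62 = 33.82 kPa

s_u = 33.8 kPa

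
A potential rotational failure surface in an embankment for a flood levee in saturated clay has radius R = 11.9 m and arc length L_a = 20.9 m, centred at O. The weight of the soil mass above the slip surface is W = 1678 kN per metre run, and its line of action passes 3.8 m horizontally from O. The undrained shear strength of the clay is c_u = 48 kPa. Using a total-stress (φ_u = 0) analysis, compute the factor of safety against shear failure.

Taking moments about the centre O, the resisting moment is provided by the undrained shear strength acting along the arc:
M_R = c_u·L_a·R = 48·20.90·11.9 = 11938.1 kN·m/m
M_D = W·d = 1678·3.8 = 6376.4 kN·m/m
FS = M_R / M_D = 11938.1 / 6376.4 = 1.872

FS = 1.87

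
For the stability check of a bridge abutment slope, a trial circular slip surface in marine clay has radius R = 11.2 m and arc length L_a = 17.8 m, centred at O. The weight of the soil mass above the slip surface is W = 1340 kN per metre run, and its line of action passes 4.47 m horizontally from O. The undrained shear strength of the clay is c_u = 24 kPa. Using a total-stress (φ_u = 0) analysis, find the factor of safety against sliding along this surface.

FS = 0.80

Taking moments about the centre O, the resisting moment is provided by the undrained shear strength acting along the arc:
M_R = c_u·L_a·R = 24·17.80·11.2 = 4784.6 kN·m/m
M_D = W·d = 1340·4.47 = 5989.8 kN·m/m
FS = M_R / M_D = 4784.6 / 5989.8 = 0.799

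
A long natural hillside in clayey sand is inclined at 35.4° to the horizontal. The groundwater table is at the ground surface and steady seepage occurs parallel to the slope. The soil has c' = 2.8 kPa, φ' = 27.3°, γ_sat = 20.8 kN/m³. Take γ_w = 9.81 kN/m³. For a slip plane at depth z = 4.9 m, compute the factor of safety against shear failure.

FS = 0.44

With seepage parallel to the slope and the water table at the surface, the effective normal stress on the slip plane uses the buoyant unit weight γ' = γ_sat − γ_w while the driving shear stress uses γ_sat:
FS = [c' + γ' z cos²β tanφ'] / [γ_sat z sinβ cosβ]
γ' = 20.8 − 9.81 = 10.99 kN/m³
Numerator = 2.8 + 10.99·4.9·cos²35.4°·tan27.3° = 2.8 + 10.99·4.9·0.6644·0.5161 = 21.268 kPa
Denominator = 20.8·4.9·sin35.4°·cos35.4° = 20.8·4.9·0.5793·0.8151 = 48.125 kPa
FS = 21.268 / 48.125 = 0.442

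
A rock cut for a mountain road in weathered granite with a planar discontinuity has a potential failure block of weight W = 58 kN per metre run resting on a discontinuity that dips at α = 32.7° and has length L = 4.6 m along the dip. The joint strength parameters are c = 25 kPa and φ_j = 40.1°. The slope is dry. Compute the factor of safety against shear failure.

Resolving the block weight along and normal to the plane and applying the Mohr–Coulomb strength on the joint:
N' = W cosα = 58·cos32.7° = 48.8 kN/m
Driving force T = W sinα = 58·sin32.7° = 31.3 kN/m
Resisting force R = c·L + N'·tanφ_j = 25·4.6 + 48.8·tan40.1° = 115.0 + 41.1 = 156.1 kN/m
FS = R / T = 156.1 / 31.3 = 4.982

FS = 4.98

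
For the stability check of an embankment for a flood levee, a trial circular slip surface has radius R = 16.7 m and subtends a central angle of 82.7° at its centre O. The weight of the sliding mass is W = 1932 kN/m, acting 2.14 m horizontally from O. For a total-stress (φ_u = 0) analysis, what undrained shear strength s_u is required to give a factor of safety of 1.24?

s_u = 12.7 kPa

FS = s_u·L_a·R / (W·d), so s_u = FS·W·d / (L_a·R).
Arc length L_a = R·θ = 16.7·(82.7°·π/180) = 16.7·1.4434 = 24.10 m
s_u = 1.24·1932·2.14 / (24.10·16.7) = 5126.8 / 402.55 = 12.74 kPa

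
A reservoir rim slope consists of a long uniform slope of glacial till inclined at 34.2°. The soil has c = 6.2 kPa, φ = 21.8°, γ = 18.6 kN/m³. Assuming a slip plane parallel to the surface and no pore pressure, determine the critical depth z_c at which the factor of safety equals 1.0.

z_c = 1.74 m

Setting FS = 1.00 in FS = [c + γz cos²β tanφ] / [γz sinβ cosβ] and solving for z:
z = c / [γ cosβ (FS·sinβ − cosβ·tanφ)]
  = 6.2 / [18.6·cos34.2°·(1.00·sin34.2° − cos34.2°·tan21.8°)]
  = 6.2 / [18.6·0.8271·(1.00·0.5621 − 0.8271·0.4000)]
  = 6.2 / 3.5579 = 1.743 m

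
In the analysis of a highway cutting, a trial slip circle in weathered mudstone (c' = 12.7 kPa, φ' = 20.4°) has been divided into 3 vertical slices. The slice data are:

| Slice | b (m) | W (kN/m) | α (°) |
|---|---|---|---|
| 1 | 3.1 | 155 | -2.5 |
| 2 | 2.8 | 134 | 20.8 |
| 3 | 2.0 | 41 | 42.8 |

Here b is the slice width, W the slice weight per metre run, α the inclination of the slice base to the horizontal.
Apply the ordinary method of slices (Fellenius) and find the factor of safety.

Ordinary method of slices: FS = Σ[c'·Δl_i + (W_i cosα_i)·tanφ'] / Σ W_i sinα_i, with Δl_i = b_i / cosα_i.
Slice 1: Δl = 3.1/cos(-2.5°) = 3.103 m; N'_1 = 155·cos(-2.5°) = 154.9; c'Δl = 39.41; W sinα = -6.8
Slice 2: Δl = 2.8/cos20.8° = 2.995 m; N'_2 = 134·cos20.8° = 125.3; c'Δl = 38.04; W sinα = 47.6
Slice 3: Δl = 2.0/cos42.8° = 2.726 m; N'_3 = 41·cos42.8° = 30.1; c'Δl = 34.62; W sinα = 27.9
Σc'Δl = 112.1 kN/m; ΣN' = 310.2 kN/m; ΣW sinα = 68.7 kN/m
Resisting = 112.1 + 310.2·tan20.4° = 112.1 + 115.4 = 227.4 kN/m
FS = 227.4 / 68.7 = 3.311

FS = 3.31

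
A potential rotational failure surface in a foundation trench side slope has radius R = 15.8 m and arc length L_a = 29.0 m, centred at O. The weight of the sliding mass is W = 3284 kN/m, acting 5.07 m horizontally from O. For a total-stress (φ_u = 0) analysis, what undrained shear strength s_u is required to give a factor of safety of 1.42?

FS = s_u·L_a·R / (W·d), so s_u = FS·W·d / (L_a·R).
s_u = 1.42·3284·5.07 / (29.00·15.8) = 23642.8 / 458.20 = 51.60 kPa

s_u = 51.6 kPa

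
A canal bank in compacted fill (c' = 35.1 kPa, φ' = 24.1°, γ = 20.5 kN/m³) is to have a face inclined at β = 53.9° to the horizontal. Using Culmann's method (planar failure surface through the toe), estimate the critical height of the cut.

H_c = 38.20 m

Culmann's analysis gives the critical failure plane at α_cr = (β + φ')/2 = (53.9 + 24.1)/2 = 39.0°, and the critical height
H_c = (4c'/γ) · sinβ cosφ' / [1 − cos(β − φ')]
    = (4·35.1/20.5) · sin53.9°·cos24.1° / [1 − cos(29.8°)]
    = 6.849 · 0.8080·0.9128 / [1 − 0.8678]
    = 6.849 · 0.7376 / 0.1322
    = 38.20 m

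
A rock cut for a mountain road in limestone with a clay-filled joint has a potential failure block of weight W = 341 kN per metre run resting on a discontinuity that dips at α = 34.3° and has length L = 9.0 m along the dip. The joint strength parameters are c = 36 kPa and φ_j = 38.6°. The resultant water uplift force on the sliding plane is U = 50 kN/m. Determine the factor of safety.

FS = 2.65

Resolving the block weight along and normal to the plane and applying the Mohr–Coulomb strength on the joint:
N' = W cosα − U = 341·cos34.3° − 50 = 231.7 kN/m
Driving force T = W sinα = 341·sin34.3° = 192.2 kN/m
Resisting force R = c·L + N'·tanφ_j = 36·9.0 + 231.7·tan38.6° = 324.0 + 185.0 = 509.0 kN/m
FS = R / T = 509.0 / 192.2 = 2.649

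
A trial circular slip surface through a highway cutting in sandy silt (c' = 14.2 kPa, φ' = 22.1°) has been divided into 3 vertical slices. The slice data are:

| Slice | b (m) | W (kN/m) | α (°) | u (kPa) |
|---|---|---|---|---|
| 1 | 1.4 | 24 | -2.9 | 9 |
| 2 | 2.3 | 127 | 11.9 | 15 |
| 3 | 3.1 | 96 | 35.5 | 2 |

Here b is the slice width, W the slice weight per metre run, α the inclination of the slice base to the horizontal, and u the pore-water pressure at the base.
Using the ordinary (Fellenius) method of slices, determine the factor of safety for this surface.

FS = 2.19

Ordinary method of slices: FS = Σ[c'·Δl_i + (W_i cosα_i − u_i·Δl_i)·tanφ'] / Σ W_i sinα_i, with Δl_i = b_i / cosα_i.
Slice 1: Δl = 1.4/cos(-2.9°) = 1.402 m; N'_1 = 24·cos(-2.9°) − 9·1.402 = 11.4; c'Δl = 19.91; W sinα = -1.2
Slice 2: Δl = 2.3/cos11.9° = 2.351 m; N'_2 = 127·cos11.9° − 15·2.351 = 89.0; c'Δl = 33.38; W sinα = 26.2
Slice 3: Δl = 3.1/cos35.5° = 3.808 m; N'_3 = 96·cos35.5° − 2·3.808 = 70.5; c'Δl = 54.07; W sinα = 55.7
Σc'Δl = 107.4 kN/m; ΣN' = 170.9 kN/m; ΣW sinα = 80.7 kN/m
Resisting = 107.4 + 170.9·tan22.1° = 107.4 + 69.4 = 176.8 kN/m
FS = 176.8 / 80.7 = 2.190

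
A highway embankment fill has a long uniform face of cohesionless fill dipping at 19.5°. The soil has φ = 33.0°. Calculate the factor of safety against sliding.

For a dry cohesionless infinite slope the factor of safety is FS = tanφ / tanβ.
FS = tan33.0° / tan19.5° = 0.6494 / 0.3541 = 1.834

FS = 1.83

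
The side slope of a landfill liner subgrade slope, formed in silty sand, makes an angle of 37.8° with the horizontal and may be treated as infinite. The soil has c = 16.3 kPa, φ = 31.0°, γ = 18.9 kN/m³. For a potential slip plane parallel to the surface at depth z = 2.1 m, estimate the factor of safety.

FS = 1.62

For an infinite slope with a slip plane parallel to the surface (no pore pressure): FS = [c + γz cos²β tanφ] / [γz sinβ cosβ].
γz = 18.9·2.1 = 39.69 kN/m²
Numerator = 16.3 + 39.69·cos²37.8°·tan31.0° = 16.3 + 39.69·0.6243·0.6009 = 31.189 kPa
Denominator = 39.69·sin37.8°·cos37.8° = 39.69·0.6129·0.7902 = 19.222 kPa
FS = 31.189 / 19.222 = 1.623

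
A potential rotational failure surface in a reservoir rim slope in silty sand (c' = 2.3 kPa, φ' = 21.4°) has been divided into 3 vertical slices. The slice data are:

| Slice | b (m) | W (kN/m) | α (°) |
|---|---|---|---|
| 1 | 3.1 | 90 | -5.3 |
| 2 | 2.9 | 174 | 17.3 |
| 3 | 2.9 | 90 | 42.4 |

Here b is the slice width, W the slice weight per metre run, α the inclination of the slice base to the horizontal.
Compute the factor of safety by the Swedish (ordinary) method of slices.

FS = 1.44

Ordinary method of slices: FS = Σ[c'·Δl_i + (W_i cosα_i)·tanφ'] / Σ W_i sinα_i, with Δl_i = b_i / cosα_i.
Slice 1: Δl = 3.1/cos(-5.3°) = 3.113 m; N'_1 = 90·cos(-5.3°) = 89.6; c'Δl = 7.16; W sinα = -8.3
Slice 2: Δl = 2.9/cos17.3° = 3.037 m; N'_2 = 174·cos17.3° = 166.1; c'Δl = 6.99; W sinα = 51.7
Slice 3: Δl = 2.9/cos42.4° = 3.927 m; N'_3 = 90·cos42.4° = 66.5; c'Δl = 9.03; W sinα = 60.7
Σc'Δl = 23.2 kN/m; ΣN' = 322.2 kN/m; ΣW sinα = 104.1 kN/m
Resisting = 23.2 + 322.2·tan21.4° = 23.2 + 126.3 = 149.4 kN/m
FS = 149.4 / 104.1 = 1.435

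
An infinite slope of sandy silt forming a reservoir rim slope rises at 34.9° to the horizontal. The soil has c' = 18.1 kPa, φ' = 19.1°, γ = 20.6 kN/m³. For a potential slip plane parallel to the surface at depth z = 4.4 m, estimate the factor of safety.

For an infinite slope with a slip plane parallel to the surface (no pore pressure): FS = [c' + γz cos²β tanφ'] / [γz sinβ cosβ].
γz = 20.6·4.4 = 90.64 kN/m²
Numerator = 18.1 + 90.64·cos²34.9°·tan19.1° = 18.1 + 90.64·0.6726·0.3463 = 39.212 kPa
Denominator = 90.64·sin34.9°·cos34.9° = 90.64·0.5721·0.8202 = 42.533 kPa
FS = 39.212 / 42.533 = 0.922

FS = 0.92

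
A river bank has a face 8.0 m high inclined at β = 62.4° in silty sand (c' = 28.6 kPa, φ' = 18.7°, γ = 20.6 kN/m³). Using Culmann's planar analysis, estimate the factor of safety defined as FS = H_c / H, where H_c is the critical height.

H_c = (4c'/γ) · sinβ cosφ' / [1 − cos(β − φ')]
    = (4·28.6/20.6) · sin62.4°·cos18.7° / [1 − cos43.7°]
    = 5.553 · 0.8394 / 0.2770 = 16.83 m
FS = H_c / H = 16.83 / 8.0 = 2.103

FS = 2.10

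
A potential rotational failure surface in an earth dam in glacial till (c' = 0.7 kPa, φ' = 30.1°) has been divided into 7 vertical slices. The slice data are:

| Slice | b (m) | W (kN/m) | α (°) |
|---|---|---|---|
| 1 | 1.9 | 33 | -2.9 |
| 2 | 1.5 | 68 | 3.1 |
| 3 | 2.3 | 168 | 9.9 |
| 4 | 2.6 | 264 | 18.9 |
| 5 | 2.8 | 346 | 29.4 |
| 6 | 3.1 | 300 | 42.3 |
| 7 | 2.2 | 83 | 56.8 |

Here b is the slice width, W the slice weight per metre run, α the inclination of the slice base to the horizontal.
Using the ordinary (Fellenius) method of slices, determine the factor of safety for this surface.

FS = 1.15

Ordinary method of slices: FS = Σ[c'·Δl_i + (W_i cosα_i)·tanφ'] / Σ W_i sinα_i, with Δl_i = b_i / cosα_i.
Slice 1: Δl = 1.9/cos(-2.9°) = 1.902 m; N'_1 = 33·cos(-2.9°) = 33.0; c'Δl = 1.33; W sinα = -1.7
Slice 2: Δl = 1.5/cos3.1° = 1.502 m; N'_2 = 68·cos3.1° = 67.9; c'Δl = 1.05; W sinα = 3.7
Slice 3: Δl = 2.3/cos9.9° = 2.335 m; N'_3 = 168·cos9.9° = 165.5; c'Δl = 1.63; W sinα = 28.9
Slice 4: Δl = 2.6/cos18.9° = 2.748 m; N'_4 = 264·cos18.9° = 249.8; c'Δl = 1.92; W sinα = 85.5
Slice 5: Δl = 2.8/cos29.4° = 3.214 m; N'_5 = 346·cos29.4° = 301.4; c'Δl = 2.25; W sinα = 169.9
Slice 6: Δl = 3.1/cos42.3° = 4.191 m; N'_6 = 300·cos42.3° = 221.9; c'Δl = 2.93; W sinα = 201.9
Slice 7: Δl = 2.2/cos56.8° = 4.018 m; N'_7 = 83·cos56.8° = 45.4; c'Δl = 2.81; W sinα = 69.5
Σc'Δl = 13.9 kN/m; ΣN' = 1084.9 kN/m; ΣW sinα = 557.6 kN/m
Resisting = 13.9 + 1084.9·tan30.1° = 13.9 + 628.9 = 642.8 kN/m
FS = 642.8 / 557.6 = 1.153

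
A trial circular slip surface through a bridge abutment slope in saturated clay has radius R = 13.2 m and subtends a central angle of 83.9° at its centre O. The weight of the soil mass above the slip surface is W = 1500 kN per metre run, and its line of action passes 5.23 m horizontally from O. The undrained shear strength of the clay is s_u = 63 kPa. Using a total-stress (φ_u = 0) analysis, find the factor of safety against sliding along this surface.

Taking moments about the centre O, the resisting moment is provided by the undrained shear strength acting along the arc:
Arc length L_a = R·θ = 13.2·(83.9°·π/180) = 13.2·1.4643 = 19.33 m
M_R = s_u·L_a·R = 63·19.33·13.2 = 16074.1 kN·m/m
M_D = W·d = 1500·5.23 = 7845.0 kN·m/m
FS = M_R / M_D = 16074.1 / 7845.0 = 2.049

FS = 2.05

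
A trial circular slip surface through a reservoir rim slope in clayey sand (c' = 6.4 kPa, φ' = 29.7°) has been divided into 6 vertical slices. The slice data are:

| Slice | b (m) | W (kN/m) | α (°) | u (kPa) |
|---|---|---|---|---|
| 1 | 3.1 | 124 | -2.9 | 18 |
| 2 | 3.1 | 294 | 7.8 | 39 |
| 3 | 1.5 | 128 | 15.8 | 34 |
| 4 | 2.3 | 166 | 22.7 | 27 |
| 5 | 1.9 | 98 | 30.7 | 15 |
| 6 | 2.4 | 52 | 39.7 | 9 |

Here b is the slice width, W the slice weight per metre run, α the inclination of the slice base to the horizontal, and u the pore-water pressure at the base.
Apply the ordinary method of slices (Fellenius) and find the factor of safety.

Ordinary method of slices: FS = Σ[c'·Δl_i + (W_i cosα_i − u_i·Δl_i)·tanφ'] / Σ W_i sinα_i, with Δl_i = b_i / cosα_i.
Slice 1: Δl = 3.1/cos(-2.9°) = 3.104 m; N'_1 = 124·cos(-2.9°) − 18·3.104 = 68.0; c'Δl = 19.87; W sinα = -6.3
Slice 2: Δl = 3.1/cos7.8° = 3.129 m; N'_2 = 294·cos7.8° − 39·3.129 = 169.3; c'Δl = 20.03; W sinα = 39.9
Slice 3: Δl = 1.5/cos15.8° = 1.559 m; N'_3 = 128·cos15.8° − 34·1.559 = 70.2; c'Δl = 9.98; W sinα = 34.9
Slice 4: Δl = 2.3/cos22.7° = 2.493 m; N'_4 = 166·cos22.7° − 27·2.493 = 85.8; c'Δl = 15.96; W sinα = 64.1
Slice 5: Δl = 1.9/cos30.7° = 2.210 m; N'_5 = 98·cos30.7° − 15·2.210 = 51.1; c'Δl = 14.14; W sinα = 50.0
Slice 6: Δl = 2.4/cos39.7° = 3.119 m; N'_6 = 52·cos39.7° − 9·3.119 = 11.9; c'Δl = 19.96; W sinα = 33.2
Σc'Δl = 99.9 kN/m; ΣN' = 456.3 kN/m; ΣW sinα = 215.8 kN/m
Resisting = 99.9 + 456.3·tan29.7° = 99.9 + 260.2 = 360.2 kN/m
FS = 360.2 / 215.8 = 1.669

FS = 1.67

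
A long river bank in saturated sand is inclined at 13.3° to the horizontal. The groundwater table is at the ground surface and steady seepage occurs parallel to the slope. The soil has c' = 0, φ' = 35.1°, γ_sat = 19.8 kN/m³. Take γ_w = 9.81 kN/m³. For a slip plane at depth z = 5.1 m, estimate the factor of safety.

FS = 1.50

With seepage parallel to the slope and the water table at the surface, the effective normal stress on the slip plane uses the buoyant unit weight γ' = γ_sat − γ_w while the driving shear stress uses γ_sat:
FS = [c' + γ' z cos²β tanφ'] / [γ_sat z sinβ cosβ]
(For c' = 0 this reduces to FS = (γ'/γ_sat)·tanφ'/tanβ.)
γ' = 19.8 − 9.81 = 9.99 kN/m³
Numerator = 0.0 + 9.99·5.1·cos²13.3°·tan35.1° = 0.0 + 9.99·5.1·0.9471·0.7028 = 33.913 kPa
Denominator = 19.8·5.1·sin13.3°·cos13.3° = 19.8·5.1·0.2300·0.9732 = 22.607 kPa
FS = 33.913 / 22.607 = 1.500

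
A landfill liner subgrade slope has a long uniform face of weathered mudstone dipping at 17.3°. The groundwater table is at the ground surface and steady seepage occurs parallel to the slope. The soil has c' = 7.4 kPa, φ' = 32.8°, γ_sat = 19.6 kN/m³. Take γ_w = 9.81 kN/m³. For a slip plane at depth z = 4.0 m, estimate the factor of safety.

FS = 1.37

With seepage parallel to the slope and the water table at the surface, the effective normal stress on the slip plane uses the buoyant unit weight γ' = γ_sat − γ_w while the driving shear stress uses γ_sat:
FS = [c' + γ' z cos²β tanφ'] / [γ_sat z sinβ cosβ]
γ' = 19.6 − 9.81 = 9.79 kN/m³
Numerator = 7.4 + 9.79·4.0·cos²17.3°·tan32.8° = 7.4 + 9.79·4.0·0.9116·0.6445 = 30.405 kPa
Denominator = 19.6·4.0·sin17.3°·cos17.3° = 19.6·4.0·0.2974·0.9548 = 22.259 kPa
FS = 30.405 / 22.259 = 1.366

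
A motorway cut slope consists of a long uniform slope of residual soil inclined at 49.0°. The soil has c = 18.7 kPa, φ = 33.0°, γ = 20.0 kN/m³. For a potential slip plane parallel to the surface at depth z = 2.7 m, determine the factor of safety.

FS = 1.26

For an infinite slope with a slip plane parallel to the surface (no pore pressure): FS = [c + γz cos²β tanφ] / [γz sinβ cosβ].
γz = 20.0·2.7 = 54.00 kN/m²
Numerator = 18.7 + 54.00·cos²49.0°·tan33.0° = 18.7 + 54.00·0.4304·0.6494 = 33.794 kPa
Denominator = 54.00·sin49.0°·cos49.0° = 54.00·0.7547·0.6561 = 26.737 kPa
FS = 33.794 / 26.737 = 1.264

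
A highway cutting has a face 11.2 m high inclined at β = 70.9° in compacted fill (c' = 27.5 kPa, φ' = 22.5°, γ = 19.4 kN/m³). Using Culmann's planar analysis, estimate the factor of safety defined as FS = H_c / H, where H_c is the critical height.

H_c = (4c'/γ) · sinβ cosφ' / [1 − cos(β − φ')]
    = (4·27.5/19.4) · sin70.9°·cos22.5° / [1 − cos48.4°]
    = 5.670 · 0.8730 / 0.3361 = 14.73 m
FS = H_c / H = 14.73 / 11.2 = 1.315

FS = 1.32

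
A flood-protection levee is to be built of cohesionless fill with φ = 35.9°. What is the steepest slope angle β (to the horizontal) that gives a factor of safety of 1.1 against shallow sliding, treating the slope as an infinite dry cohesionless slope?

For an infinite dry cohesionless slope FS = tanφ/tanβ, so tanβ = tanφ / FS.
tanβ = tan35.9° / 1.1 = 0.7239 / 1.1 = 0.6581
β = arctan(0.6581) = 33.35°

β = 33.3°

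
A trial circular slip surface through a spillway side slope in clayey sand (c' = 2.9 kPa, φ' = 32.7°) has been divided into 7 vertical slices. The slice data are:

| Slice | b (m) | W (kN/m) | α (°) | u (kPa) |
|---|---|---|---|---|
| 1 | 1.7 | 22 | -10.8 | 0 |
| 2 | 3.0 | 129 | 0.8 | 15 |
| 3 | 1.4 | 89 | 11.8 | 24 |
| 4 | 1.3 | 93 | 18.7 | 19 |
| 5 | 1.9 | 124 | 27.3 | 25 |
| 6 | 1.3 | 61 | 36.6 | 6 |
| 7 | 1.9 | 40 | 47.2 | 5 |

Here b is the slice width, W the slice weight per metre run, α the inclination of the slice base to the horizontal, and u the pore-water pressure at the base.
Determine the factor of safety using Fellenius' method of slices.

Ordinary method of slices: FS = Σ[c'·Δl_i + (W_i cosα_i − u_i·Δl_i)·tanφ'] / Σ W_i sinα_i, with Δl_i = b_i / cosα_i.
Slice 1: Δl = 1.7/cos(-10.8°) = 1.731 m; N'_1 = 22·cos(-10.8°) − 0·1.731 = 21.6; c'Δl = 5.02; W sinα = -4.1
Slice 2: Δl = 3.0/cos0.8° = 3.000 m; N'_2 = 129·cos0.8° − 15·3.000 = 84.0; c'Δl = 8.70; W sinα = 1.8
Slice 3: Δl = 1.4/cos11.8° = 1.430 m; N'_3 = 89·cos11.8° − 24·1.430 = 52.8; c'Δl = 4.15; W sinα = 18.2
Slice 4: Δl = 1.3/cos18.7° = 1.372 m; N'_4 = 93·cos18.7° − 19·1.372 = 62.0; c'Δl = 3.98; W sinα = 29.8
Slice 5: Δl = 1.9/cos27.3° = 2.138 m; N'_5 = 124·cos27.3° − 25·2.138 = 56.7; c'Δl = 6.20; W sinα = 56.9
Slice 6: Δl = 1.3/cos36.6° = 1.619 m; N'_6 = 61·cos36.6° − 6·1.619 = 39.3; c'Δl = 4.70; W sinα = 36.4
Slice 7: Δl = 1.9/cos47.2° = 2.796 m; N'_7 = 40·cos47.2° − 5·2.796 = 13.2; c'Δl = 8.11; W sinα = 29.3
Σc'Δl = 40.9 kN/m; ΣN' = 329.6 kN/m; ΣW sinα = 168.3 kN/m
Resisting = 40.9 + 329.6·tan32.7° = 40.9 + 211.6 = 252.4 kN/m
FS = 252.4 / 168.3 = 1.500

FS = 1.50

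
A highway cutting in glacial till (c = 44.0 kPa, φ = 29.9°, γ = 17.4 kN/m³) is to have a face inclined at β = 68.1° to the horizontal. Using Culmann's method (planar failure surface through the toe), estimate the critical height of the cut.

Culmann's analysis gives the critical failure plane at α_cr = (β + φ)/2 = (68.1 + 29.9)/2 = 49.0°, and the critical height
H_c = (4c/γ) · sinβ cosφ / [1 − cos(β − φ)]
    = (4·44.0/17.4) · sin68.1°·cos29.9° / [1 − cos(38.2°)]
    = 10.115 · 0.9278·0.8669 / [1 − 0.7859]
    = 10.115 · 0.8043 / 0.2141
    = 37.99 m

H_c = 37.99 m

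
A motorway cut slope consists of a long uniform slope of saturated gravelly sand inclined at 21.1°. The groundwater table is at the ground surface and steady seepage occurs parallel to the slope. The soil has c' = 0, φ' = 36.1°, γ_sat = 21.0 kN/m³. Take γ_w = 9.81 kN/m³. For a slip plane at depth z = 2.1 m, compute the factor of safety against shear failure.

With seepage parallel to the slope and the water table at the surface, the effective normal stress on the slip plane uses the buoyant unit weight γ' = γ_sat − γ_w while the driving shear stress uses γ_sat:
FS = [c' + γ' z cos²β tanφ'] / [γ_sat z sinβ cosβ]
(For c' = 0 this reduces to FS = (γ'/γ_sat)·tanφ'/tanβ.)
γ' = 21.0 − 9.81 = 11.19 kN/m³
Numerator = 0.0 + 11.19·2.1·cos²21.1°·tan36.1° = 0.0 + 11.19·2.1·0.8704·0.7292 = 14.915 kPa
Denominator = 21.0·2.1·sin21.1°·cos21.1° = 21.0·2.1·0.3600·0.9330 = 14.811 kPa
FS = 14.915 / 14.811 = 1.007

FS = 1.01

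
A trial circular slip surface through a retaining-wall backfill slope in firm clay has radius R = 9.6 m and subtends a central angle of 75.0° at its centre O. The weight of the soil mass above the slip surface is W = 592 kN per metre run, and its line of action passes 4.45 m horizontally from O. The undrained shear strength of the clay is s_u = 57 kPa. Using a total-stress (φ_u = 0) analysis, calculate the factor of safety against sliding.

Taking moments about the centre O, the resisting moment is provided by the undrained shear strength acting along the arc:
Arc length L_a = R·θ = 9.6·(75.0°·π/180) = 9.6·1.3090 = 12.57 m
M_R = s_u·L_a·R = 57·12.57·9.6 = 6876.3 kN·m/m
M_D = W·d = 592·4.45 = 2634.4 kN·m/m
FS = M_R / M_D = 6876.3 / 2634.4 = 2.610

FS = 2.61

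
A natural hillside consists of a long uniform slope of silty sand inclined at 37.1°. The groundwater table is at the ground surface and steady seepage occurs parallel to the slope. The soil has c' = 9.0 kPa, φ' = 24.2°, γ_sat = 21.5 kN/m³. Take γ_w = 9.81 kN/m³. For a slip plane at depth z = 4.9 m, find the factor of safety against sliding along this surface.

With seepage parallel to the slope and the water table at the surface, the effective normal stress on the slip plane uses the buoyant unit weight γ' = γ_sat − γ_w while the driving shear stress uses γ_sat:
FS = [c' + γ' z cos²β tanφ'] / [γ_sat z sinβ cosβ]
γ' = 21.5 − 9.81 = 11.69 kN/m³
Numerator = 9.0 + 11.69·4.9·cos²37.1°·tan24.2° = 9.0 + 11.69·4.9·0.6361·0.4494 = 25.376 kPa
Denominator = 21.5·4.9·sin37.1°·cos37.1° = 21.5·4.9·0.6032·0.7976 = 50.685 kPa
FS = 25.376 / 50.685 = 0.501

FS = 0.50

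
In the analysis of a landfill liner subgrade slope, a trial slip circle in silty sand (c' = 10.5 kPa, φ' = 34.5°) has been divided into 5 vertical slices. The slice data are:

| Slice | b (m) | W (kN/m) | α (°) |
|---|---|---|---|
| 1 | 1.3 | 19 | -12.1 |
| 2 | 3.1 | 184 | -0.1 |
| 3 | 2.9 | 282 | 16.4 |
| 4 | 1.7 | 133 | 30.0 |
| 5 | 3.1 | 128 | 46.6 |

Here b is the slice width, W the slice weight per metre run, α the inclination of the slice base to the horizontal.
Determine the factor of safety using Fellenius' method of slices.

FS = 2.60

Ordinary method of slices: FS = Σ[c'·Δl_i + (W_i cosα_i)·tanφ'] / Σ W_i sinα_i, with Δl_i = b_i / cosα_i.
Slice 1: Δl = 1.3/cos(-12.1°) = 1.330 m; N'_1 = 19·cos(-12.1°) = 18.6; c'Δl = 13.96; W sinα = -4.0
Slice 2: Δl = 3.1/cos(-0.1°) = 3.100 m; N'_2 = 184·cos(-0.1°) = 184.0; c'Δl = 32.55; W sinα = -0.3
Slice 3: Δl = 2.9/cos16.4° = 3.023 m; N'_3 = 282·cos16.4° = 270.5; c'Δl = 31.74; W sinα = 79.6
Slice 4: Δl = 1.7/cos30.0° = 1.963 m; N'_4 = 133·cos30.0° = 115.2; c'Δl = 20.61; W sinα = 66.5
Slice 5: Δl = 3.1/cos46.6° = 4.512 m; N'_5 = 128·cos46.6° = 87.9; c'Δl = 47.37; W sinα = 93.0
Σc'Δl = 146.2 kN/m; ΣN' = 676.2 kN/m; ΣW sinα = 234.8 kN/m
Resisting = 146.2 + 676.2·tan34.5° = 146.2 + 464.8 = 611.0 kN/m
FS = 611.0 / 234.8 = 2.602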